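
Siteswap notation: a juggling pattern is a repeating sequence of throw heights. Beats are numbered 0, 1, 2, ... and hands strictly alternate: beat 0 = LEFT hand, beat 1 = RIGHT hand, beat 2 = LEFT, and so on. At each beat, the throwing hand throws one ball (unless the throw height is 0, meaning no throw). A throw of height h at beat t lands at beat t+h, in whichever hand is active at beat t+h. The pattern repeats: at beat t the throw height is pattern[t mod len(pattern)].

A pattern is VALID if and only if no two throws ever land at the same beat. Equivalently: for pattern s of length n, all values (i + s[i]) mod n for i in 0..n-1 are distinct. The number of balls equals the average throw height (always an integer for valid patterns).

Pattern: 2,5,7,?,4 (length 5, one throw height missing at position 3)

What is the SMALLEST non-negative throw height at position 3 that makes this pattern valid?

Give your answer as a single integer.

Answer: 2

Derivation:
i=0: (0 + 2) mod 5 = 2
i=1: (1 + 5) mod 5 = 1
i=2: (2 + 7) mod 5 = 4
i=3: s[i]=? (unknown)
i=4: (4 + 4) mod 5 = 3
Known residues: [1, 2, 3, 4]; need a permutation of 0..4, so missing residue r = 0
Need (3 + s) mod 5 = 0; smallest s = (0 - 3) mod 5 = 2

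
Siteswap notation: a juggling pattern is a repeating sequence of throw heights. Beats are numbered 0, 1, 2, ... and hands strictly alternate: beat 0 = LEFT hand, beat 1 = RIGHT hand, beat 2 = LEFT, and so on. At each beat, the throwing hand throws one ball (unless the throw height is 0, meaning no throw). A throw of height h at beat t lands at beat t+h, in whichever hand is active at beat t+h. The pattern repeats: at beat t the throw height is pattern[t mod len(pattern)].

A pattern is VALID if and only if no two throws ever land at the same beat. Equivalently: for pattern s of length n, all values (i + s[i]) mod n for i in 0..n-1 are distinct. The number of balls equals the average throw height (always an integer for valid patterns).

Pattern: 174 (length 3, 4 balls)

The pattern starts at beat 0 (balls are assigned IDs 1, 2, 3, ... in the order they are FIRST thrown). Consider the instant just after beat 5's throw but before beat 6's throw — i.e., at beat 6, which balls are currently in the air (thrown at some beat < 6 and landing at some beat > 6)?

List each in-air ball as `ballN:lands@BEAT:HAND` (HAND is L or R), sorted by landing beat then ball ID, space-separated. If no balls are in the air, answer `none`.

Answer: ball1:lands@8:L ball4:lands@9:R ball3:lands@11:R

Derivation:
Beat 0 (L): throw ball1 h=1 -> lands@1:R; in-air after throw: [b1@1:R]
Beat 1 (R): throw ball1 h=7 -> lands@8:L; in-air after throw: [b1@8:L]
Beat 2 (L): throw ball2 h=4 -> lands@6:L; in-air after throw: [b2@6:L b1@8:L]
Beat 3 (R): throw ball3 h=1 -> lands@4:L; in-air after throw: [b3@4:L b2@6:L b1@8:L]
Beat 4 (L): throw ball3 h=7 -> lands@11:R; in-air after throw: [b2@6:L b1@8:L b3@11:R]
Beat 5 (R): throw ball4 h=4 -> lands@9:R; in-air after throw: [b2@6:L b1@8:L b4@9:R b3@11:R]
Beat 6 (L): throw ball2 h=1 -> lands@7:R; in-air after throw: [b2@7:R b1@8:L b4@9:R b3@11:R]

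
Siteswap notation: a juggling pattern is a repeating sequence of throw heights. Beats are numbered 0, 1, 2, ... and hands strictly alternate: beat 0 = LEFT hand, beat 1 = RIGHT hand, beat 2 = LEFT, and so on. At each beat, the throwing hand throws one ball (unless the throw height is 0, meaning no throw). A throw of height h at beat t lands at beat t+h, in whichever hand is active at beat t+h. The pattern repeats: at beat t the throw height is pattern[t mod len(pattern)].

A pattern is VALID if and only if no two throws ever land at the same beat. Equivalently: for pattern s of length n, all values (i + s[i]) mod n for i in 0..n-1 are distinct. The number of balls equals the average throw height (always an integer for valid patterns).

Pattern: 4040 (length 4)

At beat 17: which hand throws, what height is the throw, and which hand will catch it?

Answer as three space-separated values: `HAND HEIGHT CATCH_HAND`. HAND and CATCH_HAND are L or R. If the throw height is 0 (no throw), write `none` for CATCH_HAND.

Beat 17: 17 mod 2 = 1, so hand = R
Throw height = pattern[17 mod 4] = pattern[1] = 0

Answer: R 0 none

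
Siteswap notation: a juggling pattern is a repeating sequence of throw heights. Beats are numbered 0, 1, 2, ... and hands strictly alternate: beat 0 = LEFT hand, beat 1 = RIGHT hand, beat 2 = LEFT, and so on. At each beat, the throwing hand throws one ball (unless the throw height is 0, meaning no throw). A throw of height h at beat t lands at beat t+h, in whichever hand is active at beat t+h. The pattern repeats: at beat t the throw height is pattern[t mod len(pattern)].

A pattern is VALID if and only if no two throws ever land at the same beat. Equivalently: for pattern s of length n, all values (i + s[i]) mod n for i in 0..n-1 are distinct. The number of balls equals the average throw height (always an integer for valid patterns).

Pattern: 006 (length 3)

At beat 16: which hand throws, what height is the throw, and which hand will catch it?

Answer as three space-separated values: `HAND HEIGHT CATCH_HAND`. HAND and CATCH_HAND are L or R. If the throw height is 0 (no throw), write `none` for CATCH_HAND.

Answer: L 0 none

Derivation:
Beat 16: 16 mod 2 = 0, so hand = L
Throw height = pattern[16 mod 3] = pattern[1] = 0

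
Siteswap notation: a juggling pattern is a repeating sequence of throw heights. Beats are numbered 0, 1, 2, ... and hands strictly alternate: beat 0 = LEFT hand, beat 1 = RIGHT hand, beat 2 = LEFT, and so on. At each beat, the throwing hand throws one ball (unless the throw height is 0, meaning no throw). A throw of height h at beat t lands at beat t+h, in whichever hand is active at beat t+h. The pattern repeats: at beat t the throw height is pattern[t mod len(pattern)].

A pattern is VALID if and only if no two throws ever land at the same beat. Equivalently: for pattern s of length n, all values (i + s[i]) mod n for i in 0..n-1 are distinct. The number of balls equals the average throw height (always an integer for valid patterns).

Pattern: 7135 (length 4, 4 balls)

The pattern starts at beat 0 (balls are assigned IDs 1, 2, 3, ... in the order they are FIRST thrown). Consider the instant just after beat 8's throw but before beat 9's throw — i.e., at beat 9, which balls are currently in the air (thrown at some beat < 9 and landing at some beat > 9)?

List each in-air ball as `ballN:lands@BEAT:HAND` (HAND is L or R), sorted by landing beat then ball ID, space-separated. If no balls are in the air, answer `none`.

Answer: ball4:lands@11:R ball1:lands@12:L ball3:lands@15:R

Derivation:
Beat 0 (L): throw ball1 h=7 -> lands@7:R; in-air after throw: [b1@7:R]
Beat 1 (R): throw ball2 h=1 -> lands@2:L; in-air after throw: [b2@2:L b1@7:R]
Beat 2 (L): throw ball2 h=3 -> lands@5:R; in-air after throw: [b2@5:R b1@7:R]
Beat 3 (R): throw ball3 h=5 -> lands@8:L; in-air after throw: [b2@5:R b1@7:R b3@8:L]
Beat 4 (L): throw ball4 h=7 -> lands@11:R; in-air after throw: [b2@5:R b1@7:R b3@8:L b4@11:R]
Beat 5 (R): throw ball2 h=1 -> lands@6:L; in-air after throw: [b2@6:L b1@7:R b3@8:L b4@11:R]
Beat 6 (L): throw ball2 h=3 -> lands@9:R; in-air after throw: [b1@7:R b3@8:L b2@9:R b4@11:R]
Beat 7 (R): throw ball1 h=5 -> lands@12:L; in-air after throw: [b3@8:L b2@9:R b4@11:R b1@12:L]
Beat 8 (L): throw ball3 h=7 -> lands@15:R; in-air after throw: [b2@9:R b4@11:R b1@12:L b3@15:R]
Beat 9 (R): throw ball2 h=1 -> lands@10:L; in-air after throw: [b2@10:L b4@11:R b1@12:L b3@15:R]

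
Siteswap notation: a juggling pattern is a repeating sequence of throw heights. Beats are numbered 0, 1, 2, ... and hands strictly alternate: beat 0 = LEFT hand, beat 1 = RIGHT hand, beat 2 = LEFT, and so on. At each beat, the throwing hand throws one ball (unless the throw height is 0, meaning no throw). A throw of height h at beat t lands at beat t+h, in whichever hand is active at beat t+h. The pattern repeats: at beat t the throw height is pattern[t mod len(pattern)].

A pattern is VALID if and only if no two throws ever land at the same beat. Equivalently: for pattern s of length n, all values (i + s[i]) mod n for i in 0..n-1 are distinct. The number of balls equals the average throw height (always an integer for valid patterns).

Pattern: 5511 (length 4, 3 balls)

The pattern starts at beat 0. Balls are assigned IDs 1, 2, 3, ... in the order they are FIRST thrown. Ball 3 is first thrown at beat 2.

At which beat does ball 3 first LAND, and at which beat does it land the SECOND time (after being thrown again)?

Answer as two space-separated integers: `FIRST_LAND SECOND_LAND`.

Answer: 3 4

Derivation:
Beat 0 (L): throw ball1 h=5 -> lands@5:R; in-air after throw: [b1@5:R]
Beat 1 (R): throw ball2 h=5 -> lands@6:L; in-air after throw: [b1@5:R b2@6:L]
Beat 2 (L): throw ball3 h=1 -> lands@3:R; in-air after throw: [b3@3:R b1@5:R b2@6:L]
Beat 3 (R): throw ball3 h=1 -> lands@4:L; in-air after throw: [b3@4:L b1@5:R b2@6:L]
Beat 4 (L): throw ball3 h=5 -> lands@9:R; in-air after throw: [b1@5:R b2@6:L b3@9:R]
Ball 3: thrown@2 h=1 -> first land @3; rethrown@3 h=1 -> second land @4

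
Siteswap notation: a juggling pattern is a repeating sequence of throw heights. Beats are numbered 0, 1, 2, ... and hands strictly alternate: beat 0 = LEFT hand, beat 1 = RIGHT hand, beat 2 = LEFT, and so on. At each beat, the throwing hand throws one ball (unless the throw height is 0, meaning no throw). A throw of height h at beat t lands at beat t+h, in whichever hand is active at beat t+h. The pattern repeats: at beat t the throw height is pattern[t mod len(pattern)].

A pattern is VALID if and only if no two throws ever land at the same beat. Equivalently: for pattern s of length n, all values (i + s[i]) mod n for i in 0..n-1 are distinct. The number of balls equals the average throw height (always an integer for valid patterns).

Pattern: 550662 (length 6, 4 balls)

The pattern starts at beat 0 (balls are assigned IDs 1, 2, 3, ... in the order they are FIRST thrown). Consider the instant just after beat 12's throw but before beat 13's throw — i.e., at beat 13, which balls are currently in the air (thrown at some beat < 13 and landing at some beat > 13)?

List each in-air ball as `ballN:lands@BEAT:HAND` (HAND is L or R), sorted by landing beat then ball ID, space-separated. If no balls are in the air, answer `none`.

Answer: ball3:lands@15:R ball4:lands@16:L ball1:lands@17:R

Derivation:
Beat 0 (L): throw ball1 h=5 -> lands@5:R; in-air after throw: [b1@5:R]
Beat 1 (R): throw ball2 h=5 -> lands@6:L; in-air after throw: [b1@5:R b2@6:L]
Beat 3 (R): throw ball3 h=6 -> lands@9:R; in-air after throw: [b1@5:R b2@6:L b3@9:R]
Beat 4 (L): throw ball4 h=6 -> lands@10:L; in-air after throw: [b1@5:R b2@6:L b3@9:R b4@10:L]
Beat 5 (R): throw ball1 h=2 -> lands@7:R; in-air after throw: [b2@6:L b1@7:R b3@9:R b4@10:L]
Beat 6 (L): throw ball2 h=5 -> lands@11:R; in-air after throw: [b1@7:R b3@9:R b4@10:L b2@11:R]
Beat 7 (R): throw ball1 h=5 -> lands@12:L; in-air after throw: [b3@9:R b4@10:L b2@11:R b1@12:L]
Beat 9 (R): throw ball3 h=6 -> lands@15:R; in-air after throw: [b4@10:L b2@11:R b1@12:L b3@15:R]
Beat 10 (L): throw ball4 h=6 -> lands@16:L; in-air after throw: [b2@11:R b1@12:L b3@15:R b4@16:L]
Beat 11 (R): throw ball2 h=2 -> lands@13:R; in-air after throw: [b1@12:L b2@13:R b3@15:R b4@16:L]
Beat 12 (L): throw ball1 h=5 -> lands@17:R; in-air after throw: [b2@13:R b3@15:R b4@16:L b1@17:R]
Beat 13 (R): throw ball2 h=5 -> lands@18:L; in-air after throw: [b3@15:R b4@16:L b1@17:R b2@18:L]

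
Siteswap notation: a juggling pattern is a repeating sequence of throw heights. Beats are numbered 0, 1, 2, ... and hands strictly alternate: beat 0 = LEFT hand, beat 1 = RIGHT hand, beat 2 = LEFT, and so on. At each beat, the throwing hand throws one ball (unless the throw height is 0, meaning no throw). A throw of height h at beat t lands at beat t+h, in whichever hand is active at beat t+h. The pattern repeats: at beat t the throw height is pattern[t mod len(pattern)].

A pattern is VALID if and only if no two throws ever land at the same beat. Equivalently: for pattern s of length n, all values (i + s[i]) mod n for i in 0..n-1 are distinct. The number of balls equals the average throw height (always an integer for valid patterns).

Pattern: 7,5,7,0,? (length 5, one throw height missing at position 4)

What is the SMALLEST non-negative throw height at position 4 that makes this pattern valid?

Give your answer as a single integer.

Answer: 1

Derivation:
i=0: (0 + 7) mod 5 = 2
i=1: (1 + 5) mod 5 = 1
i=2: (2 + 7) mod 5 = 4
i=3: (3 + 0) mod 5 = 3
i=4: s[i]=? (unknown)
Known residues: [1, 2, 3, 4]; need a permutation of 0..4, so missing residue r = 0
Need (4 + s) mod 5 = 0; smallest s = (0 - 4) mod 5 = 1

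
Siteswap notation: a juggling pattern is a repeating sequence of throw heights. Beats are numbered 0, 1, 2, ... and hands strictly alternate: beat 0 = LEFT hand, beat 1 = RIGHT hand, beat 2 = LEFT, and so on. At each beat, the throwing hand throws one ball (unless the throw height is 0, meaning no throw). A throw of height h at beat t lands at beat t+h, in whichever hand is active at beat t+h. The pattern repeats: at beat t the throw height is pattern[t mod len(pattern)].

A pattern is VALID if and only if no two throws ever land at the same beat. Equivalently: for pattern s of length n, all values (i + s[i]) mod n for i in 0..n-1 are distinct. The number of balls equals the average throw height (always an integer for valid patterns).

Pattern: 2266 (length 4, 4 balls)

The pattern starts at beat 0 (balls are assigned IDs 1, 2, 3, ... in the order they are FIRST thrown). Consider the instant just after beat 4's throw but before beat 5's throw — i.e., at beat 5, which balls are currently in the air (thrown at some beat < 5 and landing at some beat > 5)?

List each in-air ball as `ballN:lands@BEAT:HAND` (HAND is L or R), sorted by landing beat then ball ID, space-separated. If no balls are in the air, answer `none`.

Beat 0 (L): throw ball1 h=2 -> lands@2:L; in-air after throw: [b1@2:L]
Beat 1 (R): throw ball2 h=2 -> lands@3:R; in-air after throw: [b1@2:L b2@3:R]
Beat 2 (L): throw ball1 h=6 -> lands@8:L; in-air after throw: [b2@3:R b1@8:L]
Beat 3 (R): throw ball2 h=6 -> lands@9:R; in-air after throw: [b1@8:L b2@9:R]
Beat 4 (L): throw ball3 h=2 -> lands@6:L; in-air after throw: [b3@6:L b1@8:L b2@9:R]
Beat 5 (R): throw ball4 h=2 -> lands@7:R; in-air after throw: [b3@6:L b4@7:R b1@8:L b2@9:R]

Answer: ball3:lands@6:L ball1:lands@8:L ball2:lands@9:R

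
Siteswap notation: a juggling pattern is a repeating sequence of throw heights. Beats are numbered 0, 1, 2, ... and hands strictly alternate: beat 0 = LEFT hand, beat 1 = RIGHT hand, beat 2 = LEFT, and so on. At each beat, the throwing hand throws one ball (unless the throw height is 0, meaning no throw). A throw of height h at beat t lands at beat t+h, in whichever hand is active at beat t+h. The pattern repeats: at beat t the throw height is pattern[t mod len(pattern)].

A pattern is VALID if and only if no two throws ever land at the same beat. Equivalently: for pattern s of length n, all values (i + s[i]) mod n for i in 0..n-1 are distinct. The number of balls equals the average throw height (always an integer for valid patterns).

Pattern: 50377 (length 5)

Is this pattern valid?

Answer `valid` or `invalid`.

Answer: invalid

Derivation:
i=0: (i + s[i]) mod n = (0 + 5) mod 5 = 0
i=1: (i + s[i]) mod n = (1 + 0) mod 5 = 1
i=2: (i + s[i]) mod n = (2 + 3) mod 5 = 0
i=3: (i + s[i]) mod n = (3 + 7) mod 5 = 0
i=4: (i + s[i]) mod n = (4 + 7) mod 5 = 1
Residues: [0, 1, 0, 0, 1], distinct: False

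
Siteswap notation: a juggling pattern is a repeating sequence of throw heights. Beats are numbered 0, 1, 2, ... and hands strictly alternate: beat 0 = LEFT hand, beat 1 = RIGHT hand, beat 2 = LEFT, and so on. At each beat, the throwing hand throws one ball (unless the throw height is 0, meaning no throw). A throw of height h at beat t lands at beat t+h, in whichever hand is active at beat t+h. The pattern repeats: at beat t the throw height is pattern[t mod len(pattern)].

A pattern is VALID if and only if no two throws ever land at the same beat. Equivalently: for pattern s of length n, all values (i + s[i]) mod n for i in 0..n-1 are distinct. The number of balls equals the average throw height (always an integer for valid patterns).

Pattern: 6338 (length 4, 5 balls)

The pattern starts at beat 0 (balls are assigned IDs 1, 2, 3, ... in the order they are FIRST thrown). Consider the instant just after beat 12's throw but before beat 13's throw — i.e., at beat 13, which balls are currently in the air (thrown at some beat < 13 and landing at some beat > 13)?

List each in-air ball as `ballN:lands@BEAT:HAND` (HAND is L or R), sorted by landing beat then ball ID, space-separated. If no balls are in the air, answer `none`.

Answer: ball3:lands@14:L ball5:lands@15:R ball1:lands@18:L ball4:lands@19:R

Derivation:
Beat 0 (L): throw ball1 h=6 -> lands@6:L; in-air after throw: [b1@6:L]
Beat 1 (R): throw ball2 h=3 -> lands@4:L; in-air after throw: [b2@4:L b1@6:L]
Beat 2 (L): throw ball3 h=3 -> lands@5:R; in-air after throw: [b2@4:L b3@5:R b1@6:L]
Beat 3 (R): throw ball4 h=8 -> lands@11:R; in-air after throw: [b2@4:L b3@5:R b1@6:L b4@11:R]
Beat 4 (L): throw ball2 h=6 -> lands@10:L; in-air after throw: [b3@5:R b1@6:L b2@10:L b4@11:R]
Beat 5 (R): throw ball3 h=3 -> lands@8:L; in-air after throw: [b1@6:L b3@8:L b2@10:L b4@11:R]
Beat 6 (L): throw ball1 h=3 -> lands@9:R; in-air after throw: [b3@8:L b1@9:R b2@10:L b4@11:R]
Beat 7 (R): throw ball5 h=8 -> lands@15:R; in-air after throw: [b3@8:L b1@9:R b2@10:L b4@11:R b5@15:R]
Beat 8 (L): throw ball3 h=6 -> lands@14:L; in-air after throw: [b1@9:R b2@10:L b4@11:R b3@14:L b5@15:R]
Beat 9 (R): throw ball1 h=3 -> lands@12:L; in-air after throw: [b2@10:L b4@11:R b1@12:L b3@14:L b5@15:R]
Beat 10 (L): throw ball2 h=3 -> lands@13:R; in-air after throw: [b4@11:R b1@12:L b2@13:R b3@14:L b5@15:R]
Beat 11 (R): throw ball4 h=8 -> lands@19:R; in-air after throw: [b1@12:L b2@13:R b3@14:L b5@15:R b4@19:R]
Beat 12 (L): throw ball1 h=6 -> lands@18:L; in-air after throw: [b2@13:R b3@14:L b5@15:R b1@18:L b4@19:R]
Beat 13 (R): throw ball2 h=3 -> lands@16:L; in-air after throw: [b3@14:L b5@15:R b2@16:L b1@18:L b4@19:R]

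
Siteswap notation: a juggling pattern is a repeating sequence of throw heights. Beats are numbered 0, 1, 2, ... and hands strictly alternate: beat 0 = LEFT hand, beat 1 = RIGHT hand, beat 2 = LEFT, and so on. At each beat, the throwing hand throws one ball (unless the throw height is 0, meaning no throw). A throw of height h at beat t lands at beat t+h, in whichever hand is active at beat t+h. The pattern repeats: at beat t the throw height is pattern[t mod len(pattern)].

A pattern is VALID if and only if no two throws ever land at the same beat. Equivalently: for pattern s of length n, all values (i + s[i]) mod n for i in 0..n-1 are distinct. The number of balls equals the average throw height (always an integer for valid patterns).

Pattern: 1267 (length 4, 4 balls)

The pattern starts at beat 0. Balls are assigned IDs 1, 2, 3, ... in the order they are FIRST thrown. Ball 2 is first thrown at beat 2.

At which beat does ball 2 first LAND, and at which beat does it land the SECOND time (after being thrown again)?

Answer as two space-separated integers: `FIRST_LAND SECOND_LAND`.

Answer: 8 9

Derivation:
Beat 0 (L): throw ball1 h=1 -> lands@1:R; in-air after throw: [b1@1:R]
Beat 1 (R): throw ball1 h=2 -> lands@3:R; in-air after throw: [b1@3:R]
Beat 2 (L): throw ball2 h=6 -> lands@8:L; in-air after throw: [b1@3:R b2@8:L]
Beat 3 (R): throw ball1 h=7 -> lands@10:L; in-air after throw: [b2@8:L b1@10:L]
Beat 4 (L): throw ball3 h=1 -> lands@5:R; in-air after throw: [b3@5:R b2@8:L b1@10:L]
Beat 5 (R): throw ball3 h=2 -> lands@7:R; in-air after throw: [b3@7:R b2@8:L b1@10:L]
Beat 6 (L): throw ball4 h=6 -> lands@12:L; in-air after throw: [b3@7:R b2@8:L b1@10:L b4@12:L]
Beat 7 (R): throw ball3 h=7 -> lands@14:L; in-air after throw: [b2@8:L b1@10:L b4@12:L b3@14:L]
Beat 8 (L): throw ball2 h=1 -> lands@9:R; in-air after throw: [b2@9:R b1@10:L b4@12:L b3@14:L]
Beat 9 (R): throw ball2 h=2 -> lands@11:R; in-air after throw: [b1@10:L b2@11:R b4@12:L b3@14:L]
Ball 2: thrown@2 h=6 -> first land @8; rethrown@8 h=1 -> second land @9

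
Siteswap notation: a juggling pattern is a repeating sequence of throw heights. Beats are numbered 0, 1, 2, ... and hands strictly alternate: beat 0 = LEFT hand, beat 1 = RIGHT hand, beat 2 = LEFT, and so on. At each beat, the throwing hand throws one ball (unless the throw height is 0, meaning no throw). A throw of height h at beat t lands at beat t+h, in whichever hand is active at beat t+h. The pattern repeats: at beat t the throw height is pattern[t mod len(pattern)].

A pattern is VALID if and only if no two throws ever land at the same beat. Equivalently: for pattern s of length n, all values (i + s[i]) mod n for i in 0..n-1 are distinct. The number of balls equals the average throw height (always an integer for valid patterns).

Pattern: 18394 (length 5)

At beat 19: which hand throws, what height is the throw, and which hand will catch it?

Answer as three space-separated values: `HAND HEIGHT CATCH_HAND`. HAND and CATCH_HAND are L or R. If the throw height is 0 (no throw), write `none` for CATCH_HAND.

Beat 19: 19 mod 2 = 1, so hand = R
Throw height = pattern[19 mod 5] = pattern[4] = 4
Lands at beat 19+4=23, 23 mod 2 = 1, so catch hand = R

Answer: R 4 R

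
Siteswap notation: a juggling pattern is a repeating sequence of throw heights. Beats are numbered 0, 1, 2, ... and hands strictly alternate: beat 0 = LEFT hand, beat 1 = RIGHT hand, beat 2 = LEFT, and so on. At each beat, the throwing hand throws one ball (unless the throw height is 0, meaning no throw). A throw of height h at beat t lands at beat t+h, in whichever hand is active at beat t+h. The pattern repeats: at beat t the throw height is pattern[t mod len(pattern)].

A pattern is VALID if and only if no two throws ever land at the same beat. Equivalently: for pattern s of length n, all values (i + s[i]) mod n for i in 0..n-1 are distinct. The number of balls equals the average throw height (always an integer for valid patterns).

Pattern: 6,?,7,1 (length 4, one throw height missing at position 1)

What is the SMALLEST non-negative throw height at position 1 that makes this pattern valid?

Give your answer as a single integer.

Answer: 2

Derivation:
i=0: (0 + 6) mod 4 = 2
i=1: s[i]=? (unknown)
i=2: (2 + 7) mod 4 = 1
i=3: (3 + 1) mod 4 = 0
Known residues: [0, 1, 2]; need a permutation of 0..3, so missing residue r = 3
Need (1 + s) mod 4 = 3; smallest s = (3 - 1) mod 4 = 2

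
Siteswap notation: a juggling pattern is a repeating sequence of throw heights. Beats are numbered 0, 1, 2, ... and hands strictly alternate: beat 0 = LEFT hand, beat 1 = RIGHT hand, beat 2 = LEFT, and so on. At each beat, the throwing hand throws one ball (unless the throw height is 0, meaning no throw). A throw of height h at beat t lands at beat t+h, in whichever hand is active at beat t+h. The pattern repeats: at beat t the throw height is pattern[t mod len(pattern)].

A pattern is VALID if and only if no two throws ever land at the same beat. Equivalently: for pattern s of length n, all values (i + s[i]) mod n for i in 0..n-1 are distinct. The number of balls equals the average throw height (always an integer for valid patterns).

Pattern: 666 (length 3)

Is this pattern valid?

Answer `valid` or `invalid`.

Answer: valid

Derivation:
i=0: (i + s[i]) mod n = (0 + 6) mod 3 = 0
i=1: (i + s[i]) mod n = (1 + 6) mod 3 = 1
i=2: (i + s[i]) mod n = (2 + 6) mod 3 = 2
Residues: [0, 1, 2], distinct: True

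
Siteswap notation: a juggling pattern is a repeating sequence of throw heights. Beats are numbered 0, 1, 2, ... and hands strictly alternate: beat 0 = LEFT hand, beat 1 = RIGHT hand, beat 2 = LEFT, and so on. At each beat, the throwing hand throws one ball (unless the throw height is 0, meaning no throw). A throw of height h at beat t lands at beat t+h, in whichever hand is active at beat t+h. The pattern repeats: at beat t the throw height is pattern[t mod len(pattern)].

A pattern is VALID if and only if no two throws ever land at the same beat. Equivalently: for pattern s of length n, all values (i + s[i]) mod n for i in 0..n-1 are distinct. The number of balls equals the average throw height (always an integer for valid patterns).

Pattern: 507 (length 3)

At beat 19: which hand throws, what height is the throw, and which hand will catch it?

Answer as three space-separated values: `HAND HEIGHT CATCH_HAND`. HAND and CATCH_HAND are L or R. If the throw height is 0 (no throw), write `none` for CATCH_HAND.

Beat 19: 19 mod 2 = 1, so hand = R
Throw height = pattern[19 mod 3] = pattern[1] = 0

Answer: R 0 none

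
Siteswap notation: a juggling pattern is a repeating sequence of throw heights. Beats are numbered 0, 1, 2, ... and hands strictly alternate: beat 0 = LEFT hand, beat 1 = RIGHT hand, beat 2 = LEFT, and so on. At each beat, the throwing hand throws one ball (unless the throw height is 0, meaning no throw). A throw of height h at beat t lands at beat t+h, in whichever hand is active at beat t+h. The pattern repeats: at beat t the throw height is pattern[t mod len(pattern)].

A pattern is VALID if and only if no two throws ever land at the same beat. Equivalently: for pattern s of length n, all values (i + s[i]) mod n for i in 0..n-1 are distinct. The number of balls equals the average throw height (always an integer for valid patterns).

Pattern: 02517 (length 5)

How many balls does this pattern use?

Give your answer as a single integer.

Pattern = [0, 2, 5, 1, 7], length n = 5
  position 0: throw height = 0, running sum = 0
  position 1: throw height = 2, running sum = 2
  position 2: throw height = 5, running sum = 7
  position 3: throw height = 1, running sum = 8
  position 4: throw height = 7, running sum = 15
Total sum = 15; balls = sum / n = 15 / 5 = 3

Answer: 3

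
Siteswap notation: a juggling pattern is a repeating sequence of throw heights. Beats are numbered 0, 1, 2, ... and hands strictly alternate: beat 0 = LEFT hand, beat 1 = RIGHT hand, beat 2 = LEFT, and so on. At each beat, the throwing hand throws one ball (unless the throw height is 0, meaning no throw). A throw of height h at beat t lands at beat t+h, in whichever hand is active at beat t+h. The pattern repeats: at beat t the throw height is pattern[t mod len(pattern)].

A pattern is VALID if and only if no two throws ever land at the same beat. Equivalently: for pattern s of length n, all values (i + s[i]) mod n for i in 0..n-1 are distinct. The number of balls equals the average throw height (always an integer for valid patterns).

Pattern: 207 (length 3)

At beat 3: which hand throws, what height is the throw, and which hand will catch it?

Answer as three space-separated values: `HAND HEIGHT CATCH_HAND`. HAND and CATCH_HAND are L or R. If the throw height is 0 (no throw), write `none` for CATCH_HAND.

Answer: R 2 R

Derivation:
Beat 3: 3 mod 2 = 1, so hand = R
Throw height = pattern[3 mod 3] = pattern[0] = 2
Lands at beat 3+2=5, 5 mod 2 = 1, so catch hand = R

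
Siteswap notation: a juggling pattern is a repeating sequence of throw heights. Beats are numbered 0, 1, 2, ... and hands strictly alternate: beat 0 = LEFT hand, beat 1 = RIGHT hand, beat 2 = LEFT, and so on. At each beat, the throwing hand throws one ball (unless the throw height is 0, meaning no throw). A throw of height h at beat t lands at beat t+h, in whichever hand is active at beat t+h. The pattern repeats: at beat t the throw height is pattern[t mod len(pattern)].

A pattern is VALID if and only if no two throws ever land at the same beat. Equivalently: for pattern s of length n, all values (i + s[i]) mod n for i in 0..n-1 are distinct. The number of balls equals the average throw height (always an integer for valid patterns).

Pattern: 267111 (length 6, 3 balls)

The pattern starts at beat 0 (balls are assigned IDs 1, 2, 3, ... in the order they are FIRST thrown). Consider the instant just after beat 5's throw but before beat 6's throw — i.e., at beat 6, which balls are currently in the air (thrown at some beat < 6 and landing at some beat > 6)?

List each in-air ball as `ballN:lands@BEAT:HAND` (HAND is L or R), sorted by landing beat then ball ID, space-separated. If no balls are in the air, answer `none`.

Beat 0 (L): throw ball1 h=2 -> lands@2:L; in-air after throw: [b1@2:L]
Beat 1 (R): throw ball2 h=6 -> lands@7:R; in-air after throw: [b1@2:L b2@7:R]
Beat 2 (L): throw ball1 h=7 -> lands@9:R; in-air after throw: [b2@7:R b1@9:R]
Beat 3 (R): throw ball3 h=1 -> lands@4:L; in-air after throw: [b3@4:L b2@7:R b1@9:R]
Beat 4 (L): throw ball3 h=1 -> lands@5:R; in-air after throw: [b3@5:R b2@7:R b1@9:R]
Beat 5 (R): throw ball3 h=1 -> lands@6:L; in-air after throw: [b3@6:L b2@7:R b1@9:R]
Beat 6 (L): throw ball3 h=2 -> lands@8:L; in-air after throw: [b2@7:R b3@8:L b1@9:R]

Answer: ball2:lands@7:R ball1:lands@9:R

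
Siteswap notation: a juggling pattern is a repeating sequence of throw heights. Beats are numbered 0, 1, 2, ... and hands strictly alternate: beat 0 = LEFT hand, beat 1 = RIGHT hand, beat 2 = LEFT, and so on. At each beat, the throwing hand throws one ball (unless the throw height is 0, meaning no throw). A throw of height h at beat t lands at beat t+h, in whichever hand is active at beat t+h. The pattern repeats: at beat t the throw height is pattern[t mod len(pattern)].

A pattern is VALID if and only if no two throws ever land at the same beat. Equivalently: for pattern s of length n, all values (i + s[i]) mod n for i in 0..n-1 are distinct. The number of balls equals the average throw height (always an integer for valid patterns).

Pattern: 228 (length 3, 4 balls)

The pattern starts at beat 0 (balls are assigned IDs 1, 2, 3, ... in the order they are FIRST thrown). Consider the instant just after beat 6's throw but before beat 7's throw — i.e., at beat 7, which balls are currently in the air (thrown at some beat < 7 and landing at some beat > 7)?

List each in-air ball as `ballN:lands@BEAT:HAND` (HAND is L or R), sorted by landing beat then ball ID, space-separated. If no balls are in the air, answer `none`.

Beat 0 (L): throw ball1 h=2 -> lands@2:L; in-air after throw: [b1@2:L]
Beat 1 (R): throw ball2 h=2 -> lands@3:R; in-air after throw: [b1@2:L b2@3:R]
Beat 2 (L): throw ball1 h=8 -> lands@10:L; in-air after throw: [b2@3:R b1@10:L]
Beat 3 (R): throw ball2 h=2 -> lands@5:R; in-air after throw: [b2@5:R b1@10:L]
Beat 4 (L): throw ball3 h=2 -> lands@6:L; in-air after throw: [b2@5:R b3@6:L b1@10:L]
Beat 5 (R): throw ball2 h=8 -> lands@13:R; in-air after throw: [b3@6:L b1@10:L b2@13:R]
Beat 6 (L): throw ball3 h=2 -> lands@8:L; in-air after throw: [b3@8:L b1@10:L b2@13:R]
Beat 7 (R): throw ball4 h=2 -> lands@9:R; in-air after throw: [b3@8:L b4@9:R b1@10:L b2@13:R]

Answer: ball3:lands@8:L ball1:lands@10:L ball2:lands@13:R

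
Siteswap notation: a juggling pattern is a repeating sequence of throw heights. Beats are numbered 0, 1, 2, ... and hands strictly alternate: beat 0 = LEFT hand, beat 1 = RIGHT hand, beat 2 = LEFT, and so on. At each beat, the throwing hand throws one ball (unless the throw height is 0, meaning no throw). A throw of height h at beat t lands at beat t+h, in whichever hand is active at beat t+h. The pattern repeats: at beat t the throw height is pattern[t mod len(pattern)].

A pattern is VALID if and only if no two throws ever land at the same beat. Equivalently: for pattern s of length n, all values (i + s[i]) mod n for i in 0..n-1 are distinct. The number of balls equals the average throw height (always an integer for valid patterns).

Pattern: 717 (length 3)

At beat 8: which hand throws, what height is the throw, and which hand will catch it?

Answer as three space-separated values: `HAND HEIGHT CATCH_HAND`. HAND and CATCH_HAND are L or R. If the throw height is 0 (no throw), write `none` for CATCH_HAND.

Answer: L 7 R

Derivation:
Beat 8: 8 mod 2 = 0, so hand = L
Throw height = pattern[8 mod 3] = pattern[2] = 7
Lands at beat 8+7=15, 15 mod 2 = 1, so catch hand = R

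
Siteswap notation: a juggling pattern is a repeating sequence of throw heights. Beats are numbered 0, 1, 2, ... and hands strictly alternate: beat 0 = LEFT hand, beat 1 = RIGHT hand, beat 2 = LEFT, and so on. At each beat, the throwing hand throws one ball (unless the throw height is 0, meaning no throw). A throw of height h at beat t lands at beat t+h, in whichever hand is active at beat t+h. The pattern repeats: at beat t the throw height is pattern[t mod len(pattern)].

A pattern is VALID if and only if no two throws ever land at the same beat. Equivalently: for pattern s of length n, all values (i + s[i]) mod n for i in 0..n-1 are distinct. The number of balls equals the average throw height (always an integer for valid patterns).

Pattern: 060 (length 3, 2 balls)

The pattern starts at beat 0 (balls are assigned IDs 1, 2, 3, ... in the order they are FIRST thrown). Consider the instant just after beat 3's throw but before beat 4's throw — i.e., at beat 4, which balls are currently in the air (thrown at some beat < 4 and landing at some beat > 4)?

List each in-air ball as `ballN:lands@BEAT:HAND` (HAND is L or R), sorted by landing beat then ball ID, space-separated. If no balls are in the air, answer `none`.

Answer: ball1:lands@7:R

Derivation:
Beat 1 (R): throw ball1 h=6 -> lands@7:R; in-air after throw: [b1@7:R]
Beat 4 (L): throw ball2 h=6 -> lands@10:L; in-air after throw: [b1@7:R b2@10:L]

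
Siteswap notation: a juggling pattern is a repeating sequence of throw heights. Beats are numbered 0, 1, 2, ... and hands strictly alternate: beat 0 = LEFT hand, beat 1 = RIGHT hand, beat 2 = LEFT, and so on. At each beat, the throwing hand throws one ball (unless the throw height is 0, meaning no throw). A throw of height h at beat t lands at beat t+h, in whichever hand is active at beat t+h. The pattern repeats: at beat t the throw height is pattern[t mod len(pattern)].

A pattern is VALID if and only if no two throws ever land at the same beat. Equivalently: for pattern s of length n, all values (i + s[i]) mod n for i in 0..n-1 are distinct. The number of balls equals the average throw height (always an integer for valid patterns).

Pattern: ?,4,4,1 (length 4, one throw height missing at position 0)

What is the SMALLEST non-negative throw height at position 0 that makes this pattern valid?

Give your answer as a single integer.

i=0: s[i]=? (unknown)
i=1: (1 + 4) mod 4 = 1
i=2: (2 + 4) mod 4 = 2
i=3: (3 + 1) mod 4 = 0
Known residues: [0, 1, 2]; need a permutation of 0..3, so missing residue r = 3
Need (0 + s) mod 4 = 3; smallest s = (3 - 0) mod 4 = 3

Answer: 3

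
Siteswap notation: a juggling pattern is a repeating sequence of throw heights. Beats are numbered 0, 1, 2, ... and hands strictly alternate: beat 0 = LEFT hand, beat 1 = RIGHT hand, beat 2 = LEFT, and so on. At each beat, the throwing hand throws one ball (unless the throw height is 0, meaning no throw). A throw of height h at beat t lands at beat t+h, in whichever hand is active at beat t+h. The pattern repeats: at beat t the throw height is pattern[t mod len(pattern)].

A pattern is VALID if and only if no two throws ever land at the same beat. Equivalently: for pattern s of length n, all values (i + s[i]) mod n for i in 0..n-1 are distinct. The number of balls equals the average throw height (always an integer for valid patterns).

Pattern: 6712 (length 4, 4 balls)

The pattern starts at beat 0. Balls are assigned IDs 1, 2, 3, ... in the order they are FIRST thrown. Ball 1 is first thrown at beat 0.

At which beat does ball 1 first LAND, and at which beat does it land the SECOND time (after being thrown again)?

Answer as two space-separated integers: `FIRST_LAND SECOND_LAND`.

Beat 0 (L): throw ball1 h=6 -> lands@6:L; in-air after throw: [b1@6:L]
Beat 1 (R): throw ball2 h=7 -> lands@8:L; in-air after throw: [b1@6:L b2@8:L]
Beat 2 (L): throw ball3 h=1 -> lands@3:R; in-air after throw: [b3@3:R b1@6:L b2@8:L]
Beat 3 (R): throw ball3 h=2 -> lands@5:R; in-air after throw: [b3@5:R b1@6:L b2@8:L]
Beat 4 (L): throw ball4 h=6 -> lands@10:L; in-air after throw: [b3@5:R b1@6:L b2@8:L b4@10:L]
Beat 5 (R): throw ball3 h=7 -> lands@12:L; in-air after throw: [b1@6:L b2@8:L b4@10:L b3@12:L]
Beat 6 (L): throw ball1 h=1 -> lands@7:R; in-air after throw: [b1@7:R b2@8:L b4@10:L b3@12:L]
Beat 7 (R): throw ball1 h=2 -> lands@9:R; in-air after throw: [b2@8:L b1@9:R b4@10:L b3@12:L]
Ball 1: thrown@0 h=6 -> first land @6; rethrown@6 h=1 -> second land @7

Answer: 6 7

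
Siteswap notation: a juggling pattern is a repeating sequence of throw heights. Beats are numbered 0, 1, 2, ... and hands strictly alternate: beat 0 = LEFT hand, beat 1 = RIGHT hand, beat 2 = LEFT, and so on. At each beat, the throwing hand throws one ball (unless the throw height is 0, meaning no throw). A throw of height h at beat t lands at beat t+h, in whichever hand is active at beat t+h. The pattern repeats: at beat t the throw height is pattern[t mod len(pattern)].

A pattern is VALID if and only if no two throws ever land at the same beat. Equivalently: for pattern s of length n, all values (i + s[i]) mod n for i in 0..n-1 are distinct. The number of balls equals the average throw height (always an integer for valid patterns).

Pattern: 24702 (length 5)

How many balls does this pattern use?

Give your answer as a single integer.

Pattern = [2, 4, 7, 0, 2], length n = 5
  position 0: throw height = 2, running sum = 2
  position 1: throw height = 4, running sum = 6
  position 2: throw height = 7, running sum = 13
  position 3: throw height = 0, running sum = 13
  position 4: throw height = 2, running sum = 15
Total sum = 15; balls = sum / n = 15 / 5 = 3

Answer: 3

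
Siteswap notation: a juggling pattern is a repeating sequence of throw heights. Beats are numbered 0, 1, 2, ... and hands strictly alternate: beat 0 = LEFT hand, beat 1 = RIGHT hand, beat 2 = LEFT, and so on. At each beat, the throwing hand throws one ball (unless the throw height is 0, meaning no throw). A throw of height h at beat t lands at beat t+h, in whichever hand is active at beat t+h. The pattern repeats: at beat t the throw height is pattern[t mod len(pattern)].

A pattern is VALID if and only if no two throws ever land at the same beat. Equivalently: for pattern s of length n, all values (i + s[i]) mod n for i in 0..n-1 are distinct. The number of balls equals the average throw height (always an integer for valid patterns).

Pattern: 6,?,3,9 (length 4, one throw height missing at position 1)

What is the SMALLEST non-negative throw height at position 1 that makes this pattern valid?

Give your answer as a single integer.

i=0: (0 + 6) mod 4 = 2
i=1: s[i]=? (unknown)
i=2: (2 + 3) mod 4 = 1
i=3: (3 + 9) mod 4 = 0
Known residues: [0, 1, 2]; need a permutation of 0..3, so missing residue r = 3
Need (1 + s) mod 4 = 3; smallest s = (3 - 1) mod 4 = 2

Answer: 2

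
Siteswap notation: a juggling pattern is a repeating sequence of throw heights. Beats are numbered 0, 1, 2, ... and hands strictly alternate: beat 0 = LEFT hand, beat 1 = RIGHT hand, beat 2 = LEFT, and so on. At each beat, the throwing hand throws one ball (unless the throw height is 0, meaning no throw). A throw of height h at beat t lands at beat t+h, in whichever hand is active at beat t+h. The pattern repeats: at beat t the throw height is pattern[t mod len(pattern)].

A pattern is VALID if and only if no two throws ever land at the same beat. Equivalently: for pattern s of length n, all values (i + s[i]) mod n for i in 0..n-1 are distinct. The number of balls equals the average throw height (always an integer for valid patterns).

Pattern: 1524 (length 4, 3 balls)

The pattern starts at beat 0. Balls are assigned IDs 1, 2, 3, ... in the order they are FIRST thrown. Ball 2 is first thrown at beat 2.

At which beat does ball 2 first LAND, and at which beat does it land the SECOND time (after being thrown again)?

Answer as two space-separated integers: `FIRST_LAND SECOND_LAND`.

Beat 0 (L): throw ball1 h=1 -> lands@1:R; in-air after throw: [b1@1:R]
Beat 1 (R): throw ball1 h=5 -> lands@6:L; in-air after throw: [b1@6:L]
Beat 2 (L): throw ball2 h=2 -> lands@4:L; in-air after throw: [b2@4:L b1@6:L]
Beat 3 (R): throw ball3 h=4 -> lands@7:R; in-air after throw: [b2@4:L b1@6:L b3@7:R]
Beat 4 (L): throw ball2 h=1 -> lands@5:R; in-air after throw: [b2@5:R b1@6:L b3@7:R]
Beat 5 (R): throw ball2 h=5 -> lands@10:L; in-air after throw: [b1@6:L b3@7:R b2@10:L]
Ball 2: thrown@2 h=2 -> first land @4; rethrown@4 h=1 -> second land @5

Answer: 4 5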